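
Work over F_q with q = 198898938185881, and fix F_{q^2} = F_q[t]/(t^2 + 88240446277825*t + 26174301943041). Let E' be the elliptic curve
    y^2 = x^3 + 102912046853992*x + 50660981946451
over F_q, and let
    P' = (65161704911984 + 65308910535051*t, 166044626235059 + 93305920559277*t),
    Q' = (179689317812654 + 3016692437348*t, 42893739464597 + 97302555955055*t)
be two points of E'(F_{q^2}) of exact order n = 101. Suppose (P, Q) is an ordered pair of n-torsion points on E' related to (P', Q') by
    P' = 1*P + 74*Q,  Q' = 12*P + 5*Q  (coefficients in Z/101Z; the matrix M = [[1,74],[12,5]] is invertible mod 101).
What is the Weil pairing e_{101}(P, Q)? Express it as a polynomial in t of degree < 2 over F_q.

162921863972535 + 188304551160884*t

The 101-Weil pairing on E[101] over F_{198898938185881} is alternating-bilinear: e_{101}(P',Q') = e_{101}(P,Q)^det(M).
det M = 1*5 - 74*12 = -883 = 26 (mod 101); 26^{-1} = 35 (mod 101).
Run Miller on y^2=x^3+102912046853992*x+50660981946451 over F_{198898938185881}: ladder 1100101 (7 bits); e = f_P(D_Q)/f_Q(D_P).
So e_{101}(P',Q') = 159728806399593 + 187686289589781*t.
Finally e_{101}(P,Q) = 162921863972535 + 188304551160884*t.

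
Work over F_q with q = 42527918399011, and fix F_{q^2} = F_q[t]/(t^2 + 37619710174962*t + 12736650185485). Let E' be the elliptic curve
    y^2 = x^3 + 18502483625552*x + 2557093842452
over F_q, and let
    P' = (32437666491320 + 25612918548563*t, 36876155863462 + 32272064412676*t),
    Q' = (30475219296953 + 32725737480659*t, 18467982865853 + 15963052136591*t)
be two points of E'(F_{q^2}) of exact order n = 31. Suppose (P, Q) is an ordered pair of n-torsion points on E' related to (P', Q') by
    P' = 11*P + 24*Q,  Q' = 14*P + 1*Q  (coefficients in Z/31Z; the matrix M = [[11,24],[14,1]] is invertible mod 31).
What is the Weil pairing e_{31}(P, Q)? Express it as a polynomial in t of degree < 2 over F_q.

29326110309334 + 13575802351313*t

e_{31}(aP+bQ,cP+dQ) = e_{31}(P,Q)^(ad-bc); with (a,b,c,d)=(11,24,14,1) this gives the det-31 law.
det(M) mod 31 = 16; its inverse in (Z/31)^* is 2 (check: 16*2 mod 31 = 1).
n = 31 = (11111)_2 (5 bits, wt 5); accumulate f_{31,P'}(Q'+S)/f_{31,P'}(S) along the 4-step ladder.
f_P(D_Q)/f_Q(D_P) = 38777175921451 + 17298062371108*t.
(38777175921451 + 17298062371108*t)^{2} mod (42527918399011,f) = 29326110309334 + 13575802351313*t.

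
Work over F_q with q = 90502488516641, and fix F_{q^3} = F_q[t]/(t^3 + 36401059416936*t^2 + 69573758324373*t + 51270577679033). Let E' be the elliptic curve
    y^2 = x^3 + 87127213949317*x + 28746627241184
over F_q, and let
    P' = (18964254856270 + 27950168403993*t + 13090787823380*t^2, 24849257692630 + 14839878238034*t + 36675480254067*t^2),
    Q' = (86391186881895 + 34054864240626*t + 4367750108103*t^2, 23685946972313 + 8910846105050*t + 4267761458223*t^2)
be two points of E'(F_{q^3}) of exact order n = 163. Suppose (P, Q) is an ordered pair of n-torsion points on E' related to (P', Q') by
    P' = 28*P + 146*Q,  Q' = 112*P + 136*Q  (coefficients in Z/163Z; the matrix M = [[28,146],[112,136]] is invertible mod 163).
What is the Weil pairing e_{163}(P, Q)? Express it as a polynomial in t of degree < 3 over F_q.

73247824033713 + 52650955308218*t + 52241892853993*t^2

e_{163} is bilinear + alternating on E[163], so e_{163}(28*P + 146*Q, 112*P + 136*Q) = e_{163}(P,Q)^(28*136-146*112).
So e_{163}(P,Q) = e_{163}(P',Q')^{70}, since 7*70 = 1 mod 163.
Run Miller on y^2=x^3+87127213949317*x+28746627241184 over F_{90502488516641}: ladder 10100011 (8 bits); e = f_P(D_Q)/f_Q(D_P).
Miller gives e_{163}(P',Q') = 79273145144083 + 72311502846938*t + 69624541781016*t^2 in F_{90502488516641^3}.
Thus e_{163}(P,Q) = 73247824033713 + 52650955308218*t + 52241892853993*t^2.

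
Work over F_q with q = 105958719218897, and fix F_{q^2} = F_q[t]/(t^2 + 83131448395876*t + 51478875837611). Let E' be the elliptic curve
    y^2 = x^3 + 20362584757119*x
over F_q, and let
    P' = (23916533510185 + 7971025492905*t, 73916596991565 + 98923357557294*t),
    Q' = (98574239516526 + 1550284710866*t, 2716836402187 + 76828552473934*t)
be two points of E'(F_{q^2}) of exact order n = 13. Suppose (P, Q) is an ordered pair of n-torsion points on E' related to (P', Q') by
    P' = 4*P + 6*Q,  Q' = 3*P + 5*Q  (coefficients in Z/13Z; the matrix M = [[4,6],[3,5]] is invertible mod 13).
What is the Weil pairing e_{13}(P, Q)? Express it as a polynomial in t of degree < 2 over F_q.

Under M = [[4,6],[3,5]] in GL_2(Z/13), e_{13}(P',Q') = e_{13}(P,Q)^(4*5-6*3 mod 13).
Hence e(P,Q) = e(P',Q')^{7} where 7 = 2^{-1} mod 13.
n = 13 = (1101)_2 (4 bits, wt 3); accumulate f_{13,P'}(Q'+S)/f_{13,P'}(S) along the 3-step ladder.
Result: e(P',Q') = 96568766534256 + 93917616619639*t.
Raise to 7: e(P,Q) = 54323086860164 + 10052026864357*t in mu_{13}.

54323086860164 + 10052026864357*t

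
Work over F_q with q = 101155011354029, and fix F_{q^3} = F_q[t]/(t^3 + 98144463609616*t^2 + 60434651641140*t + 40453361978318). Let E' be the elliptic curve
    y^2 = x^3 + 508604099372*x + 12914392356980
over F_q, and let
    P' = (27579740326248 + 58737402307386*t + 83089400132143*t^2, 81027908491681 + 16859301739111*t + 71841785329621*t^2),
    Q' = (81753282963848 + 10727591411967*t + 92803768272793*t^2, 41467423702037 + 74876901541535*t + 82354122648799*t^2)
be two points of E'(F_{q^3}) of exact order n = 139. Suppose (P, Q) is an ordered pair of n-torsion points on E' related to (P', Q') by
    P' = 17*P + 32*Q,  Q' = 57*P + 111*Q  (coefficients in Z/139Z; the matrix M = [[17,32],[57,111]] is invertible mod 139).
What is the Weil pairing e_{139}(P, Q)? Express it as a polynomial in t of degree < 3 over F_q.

e_{139}(aP+bQ,cP+dQ) = e_{139}(P,Q)^(ad-bc); with (a,b,c,d)=(17,32,57,111) this gives the det-139 law.
17*111 - 32*57 = 63; reduced mod 139: det = 63, inverse 64.
Build f_{139,P'} and f_{139,Q'} via the 8-bit ladder of 139=10001011_2; evaluate at shifted divisors; quotient in F_{101155011354029^3}.
e_{139}(P',Q') = 42710645584097 + 90567047602646*t + 57996106508018*t^2.
Finally e_{139}(P,Q) = 62969354398685 + 57544734972191*t + 91725664997899*t^2.

62969354398685 + 57544734972191*t + 91725664997899*t^2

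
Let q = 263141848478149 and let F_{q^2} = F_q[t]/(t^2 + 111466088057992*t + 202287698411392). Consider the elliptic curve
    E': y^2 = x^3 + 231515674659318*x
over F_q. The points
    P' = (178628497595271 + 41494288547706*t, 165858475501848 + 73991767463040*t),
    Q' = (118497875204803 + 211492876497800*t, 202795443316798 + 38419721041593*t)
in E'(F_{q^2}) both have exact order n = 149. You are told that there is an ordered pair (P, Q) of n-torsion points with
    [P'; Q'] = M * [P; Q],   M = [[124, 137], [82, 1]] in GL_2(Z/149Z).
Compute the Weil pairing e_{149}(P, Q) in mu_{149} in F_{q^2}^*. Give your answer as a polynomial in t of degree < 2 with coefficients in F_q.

e_{149} is bilinear + alternating on E[149], so e_{149}(124*P + 137*Q, 82*P + 1*Q) = e_{149}(P,Q)^(124*1-137*82).
So e_{149}(P,Q) = e_{149}(P',Q')^{94}, since 65*94 = 1 mod 149.
n = 149 = (10010101)_2 (8 bits, wt 4); accumulate f_{149,P'}(Q'+S)/f_{149,P'}(S) along the 7-step ladder.
So e_{149}(P',Q') = 214912194973900 + 88167689909014*t.
Finally e_{149}(P,Q) = 244643501581539 + 245474125015681*t.

244643501581539 + 245474125015681*t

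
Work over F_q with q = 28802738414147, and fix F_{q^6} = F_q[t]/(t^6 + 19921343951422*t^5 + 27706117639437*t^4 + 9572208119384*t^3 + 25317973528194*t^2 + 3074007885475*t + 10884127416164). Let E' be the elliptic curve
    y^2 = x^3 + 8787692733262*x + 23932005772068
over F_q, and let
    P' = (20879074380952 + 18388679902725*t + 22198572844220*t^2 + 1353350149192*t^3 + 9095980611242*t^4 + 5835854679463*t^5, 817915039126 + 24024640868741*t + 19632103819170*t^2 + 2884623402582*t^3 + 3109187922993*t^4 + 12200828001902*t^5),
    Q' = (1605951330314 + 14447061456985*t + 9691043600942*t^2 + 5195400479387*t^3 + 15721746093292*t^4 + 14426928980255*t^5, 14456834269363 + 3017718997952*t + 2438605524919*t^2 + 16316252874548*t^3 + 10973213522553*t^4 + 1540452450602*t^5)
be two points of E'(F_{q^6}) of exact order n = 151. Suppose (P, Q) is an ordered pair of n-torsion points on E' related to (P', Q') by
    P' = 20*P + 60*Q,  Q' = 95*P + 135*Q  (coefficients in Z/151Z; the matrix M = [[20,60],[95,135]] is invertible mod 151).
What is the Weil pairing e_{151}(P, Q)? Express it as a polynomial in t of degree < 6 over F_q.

Since e_{151}(P,P)=e_{151}(Q,Q)=1 and e_{151}(Q,P)=e_{151}(P,Q)^{-1}, expanding e_{151}(20*P + 60*Q,95*P + 135*Q) leaves e(P,Q)^det(M).
So e_{151}(P,Q) = e_{151}(P',Q')^{68}, since 20*68 = 1 mod 151.
n = 151 = (10010111)_2 (8 bits, wt 5); accumulate f_{151,P'}(Q'+S)/f_{151,P'}(S) along the 7-step ladder.
f_P(D_Q)/f_Q(D_P) = 8599686501184 + 25145462137905*t + 12668328597503*t^2 + 16732083083855*t^3 + 28410505870869*t^4 + 8200656161537*t^5.
Raise to 68: e(P,Q) = 19981656340405 + 22206142165926*t + 19640366888309*t^2 + 19964111781735*t^3 + 21051122733400*t^4 + 7432199677617*t^5 in mu_{151}.

19981656340405 + 22206142165926*t + 19640366888309*t^2 + 19964111781735*t^3 + 21051122733400*t^4 + 7432199677617*t^5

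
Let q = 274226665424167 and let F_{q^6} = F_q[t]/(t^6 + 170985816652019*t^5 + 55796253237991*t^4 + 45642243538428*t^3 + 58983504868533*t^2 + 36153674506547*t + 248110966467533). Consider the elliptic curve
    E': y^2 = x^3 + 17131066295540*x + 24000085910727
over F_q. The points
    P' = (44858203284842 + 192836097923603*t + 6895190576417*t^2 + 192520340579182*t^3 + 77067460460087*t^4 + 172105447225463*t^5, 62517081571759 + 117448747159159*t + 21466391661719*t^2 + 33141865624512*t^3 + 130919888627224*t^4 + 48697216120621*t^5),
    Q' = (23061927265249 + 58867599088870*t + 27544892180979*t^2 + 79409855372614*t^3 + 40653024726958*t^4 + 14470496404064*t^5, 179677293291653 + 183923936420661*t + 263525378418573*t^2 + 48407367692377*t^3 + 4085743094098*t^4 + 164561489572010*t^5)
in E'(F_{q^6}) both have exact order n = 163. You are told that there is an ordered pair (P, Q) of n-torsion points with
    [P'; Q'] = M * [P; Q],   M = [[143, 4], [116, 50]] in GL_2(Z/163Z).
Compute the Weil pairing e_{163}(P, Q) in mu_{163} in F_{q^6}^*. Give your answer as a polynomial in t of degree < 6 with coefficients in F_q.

e_{163}(aP+bQ,cP+dQ) = e_{163}(P,Q)^(ad-bc); with (a,b,c,d)=(143,4,116,50) this gives the det-163 law.
Inverting 3 mod 163: 109. Thus e_{163}(P,Q) = e(P',Q')^{109}.
Miller loop for e_{163} over F_{274226665424167^6}: bits of 163 = 10100011; 7 double steps + 3 add steps, l/v at each.
e_{163}(P',Q') = 111072222506825 + 124284747526858*t + 97025712798306*t^2 + 95853041467829*t^3 + 74616910107784*t^4 + 112344944124870*t^5.
Hence e(P,Q) = 35546028294185 + 156344737319466*t + 58339444242840*t^2 + 184576566528855*t^3 + 173966036647795*t^4 + 156781220989939*t^5 in F_{274226665424167^6}^*.

35546028294185 + 156344737319466*t + 58339444242840*t^2 + 184576566528855*t^3 + 173966036647795*t^4 + 156781220989939*t^5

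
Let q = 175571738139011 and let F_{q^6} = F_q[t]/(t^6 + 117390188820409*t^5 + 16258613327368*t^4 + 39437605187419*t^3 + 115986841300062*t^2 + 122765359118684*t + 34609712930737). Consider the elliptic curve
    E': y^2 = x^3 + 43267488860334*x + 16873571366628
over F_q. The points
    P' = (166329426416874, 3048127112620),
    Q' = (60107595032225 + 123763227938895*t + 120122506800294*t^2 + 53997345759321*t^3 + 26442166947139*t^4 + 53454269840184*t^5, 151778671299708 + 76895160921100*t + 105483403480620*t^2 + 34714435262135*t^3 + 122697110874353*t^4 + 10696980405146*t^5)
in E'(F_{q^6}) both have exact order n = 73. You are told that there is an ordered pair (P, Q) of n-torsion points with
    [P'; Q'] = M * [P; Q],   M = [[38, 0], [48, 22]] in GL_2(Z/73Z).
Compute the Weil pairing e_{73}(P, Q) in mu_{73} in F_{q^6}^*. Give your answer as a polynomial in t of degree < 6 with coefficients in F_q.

Since e_{73}(P,P)=e_{73}(Q,Q)=1 and e_{73}(Q,P)=e_{73}(P,Q)^{-1}, expanding e_{73}(38*P,48*P + 22*Q) leaves e(P,Q)^det(M).
det(M) mod 73 = 33; its inverse in (Z/73)^* is 31 (check: 33*31 mod 73 = 1).
Double-and-add over 1001001: 7-1 doublings, 3-1 additions; each step l_{T,T}/v_{2T} or l_{T,P'}/v at Q'+S for random S.
e_{73}(P',Q') = 132335613846106 + 95510218123396*t + 142618061674216*t^2 + 168995403394138*t^3 + 29585088439658*t^4 + 24007398774437*t^5.
(132335613846106 + 95510218123396*t + 142618061674216*t^2 + 168995403394138*t^3 + 29585088439658*t^4 + 24007398774437*t^5)^{31} mod (175571738139011,f) = 16231721381362 + 85035671229108*t + 147543422202913*t^2 + 164263159875027*t^3 + 14075451609288*t^4 + 62187463656608*t^5.

16231721381362 + 85035671229108*t + 147543422202913*t^2 + 164263159875027*t^3 + 14075451609288*t^4 + 62187463656608*t^5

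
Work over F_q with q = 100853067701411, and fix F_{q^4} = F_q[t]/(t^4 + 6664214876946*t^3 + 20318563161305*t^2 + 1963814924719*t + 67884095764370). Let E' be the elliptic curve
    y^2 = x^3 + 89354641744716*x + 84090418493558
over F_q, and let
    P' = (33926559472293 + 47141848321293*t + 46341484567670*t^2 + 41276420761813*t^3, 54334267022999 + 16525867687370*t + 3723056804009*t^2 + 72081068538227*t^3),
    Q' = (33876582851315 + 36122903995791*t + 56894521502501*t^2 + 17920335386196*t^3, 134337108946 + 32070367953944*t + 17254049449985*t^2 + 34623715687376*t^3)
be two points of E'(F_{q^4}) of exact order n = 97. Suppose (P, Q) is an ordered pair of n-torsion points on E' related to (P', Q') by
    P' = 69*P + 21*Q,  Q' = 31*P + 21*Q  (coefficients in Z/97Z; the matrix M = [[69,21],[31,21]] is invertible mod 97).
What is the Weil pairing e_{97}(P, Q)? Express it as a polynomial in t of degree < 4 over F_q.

e_{97} is bilinear + alternating on E[97], so e_{97}(69*P + 21*Q, 31*P + 21*Q) = e_{97}(P,Q)^(69*21-21*31).
So e_{97}(P,Q) = e_{97}(P',Q')^{75}, since 22*75 = 1 mod 97.
7-bit Miller (1100001) on E'/F_{100853067701411} with a'=89354641744716, b'=84090418493558: accumulate tangent/chord ratios at Q'+S and P'+S'.
e_{97}(P',Q') = 56815485711556 + 47722906900894*t + 100400766363630*t^2 + 81085978837877*t^3.
(56815485711556 + 47722906900894*t + 100400766363630*t^2 + 81085978837877*t^3)^{75} mod (100853067701411,f) = 95872287616620 + 55051368510062*t + 94642809427199*t^2 + 33764083851535*t^3.

95872287616620 + 55051368510062*t + 94642809427199*t^2 + 33764083851535*t^3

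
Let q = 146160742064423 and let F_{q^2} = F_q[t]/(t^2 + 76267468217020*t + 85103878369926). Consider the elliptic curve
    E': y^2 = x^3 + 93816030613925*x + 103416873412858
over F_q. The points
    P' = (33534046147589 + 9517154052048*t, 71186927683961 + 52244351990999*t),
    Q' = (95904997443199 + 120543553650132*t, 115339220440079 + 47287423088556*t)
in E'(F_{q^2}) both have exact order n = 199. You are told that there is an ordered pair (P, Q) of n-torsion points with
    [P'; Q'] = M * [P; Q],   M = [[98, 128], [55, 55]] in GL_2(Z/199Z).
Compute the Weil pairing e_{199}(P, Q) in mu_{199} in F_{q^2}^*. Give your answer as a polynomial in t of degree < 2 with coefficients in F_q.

Under M = [[98,128],[55,55]] in GL_2(Z/199), e_{199}(P',Q') = e_{199}(P,Q)^(98*55-128*55 mod 199).
So e_{199}(P,Q) = e_{199}(P',Q')^{24}, since 141*24 = 1 mod 199.
n = 199 = (11000111)_2 (8 bits, wt 5); accumulate f_{199,P'}(Q'+S)/f_{199,P'}(S) along the 7-step ladder.
The quotient is 96336633788411 + 128746903276381*t.
Raise to 24: e(P,Q) = 64958533910533 + 70064138365788*t in mu_{199}.

64958533910533 + 70064138365788*t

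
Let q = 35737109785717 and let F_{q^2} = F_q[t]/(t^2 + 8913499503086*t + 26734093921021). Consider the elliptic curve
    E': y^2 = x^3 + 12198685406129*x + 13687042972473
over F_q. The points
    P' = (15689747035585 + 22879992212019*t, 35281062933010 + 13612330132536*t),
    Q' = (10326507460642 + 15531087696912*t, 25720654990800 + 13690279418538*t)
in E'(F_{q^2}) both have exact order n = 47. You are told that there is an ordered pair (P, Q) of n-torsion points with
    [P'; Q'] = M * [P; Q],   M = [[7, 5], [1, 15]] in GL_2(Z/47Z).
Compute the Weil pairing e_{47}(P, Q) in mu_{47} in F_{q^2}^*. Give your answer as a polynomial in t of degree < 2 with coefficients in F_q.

869848931697 + 3363436005649*t

e_{47}(aP+bQ,cP+dQ) = e_{47}(P,Q)^(ad-bc); with (a,b,c,d)=(7,5,1,15) this gives the det-47 law.
Inverting 6 mod 47: 8. Thus e_{47}(P,Q) = e(P',Q')^{8}.
Build f_{47,P'} and f_{47,Q'} via the 6-bit ladder of 47=101111_2; evaluate at shifted divisors; quotient in F_{35737109785717^2}.
The quotient is 4928492339215 + 29582192003854*t.
Hence e(P,Q) = 869848931697 + 3363436005649*t in F_{35737109785717^2}^*.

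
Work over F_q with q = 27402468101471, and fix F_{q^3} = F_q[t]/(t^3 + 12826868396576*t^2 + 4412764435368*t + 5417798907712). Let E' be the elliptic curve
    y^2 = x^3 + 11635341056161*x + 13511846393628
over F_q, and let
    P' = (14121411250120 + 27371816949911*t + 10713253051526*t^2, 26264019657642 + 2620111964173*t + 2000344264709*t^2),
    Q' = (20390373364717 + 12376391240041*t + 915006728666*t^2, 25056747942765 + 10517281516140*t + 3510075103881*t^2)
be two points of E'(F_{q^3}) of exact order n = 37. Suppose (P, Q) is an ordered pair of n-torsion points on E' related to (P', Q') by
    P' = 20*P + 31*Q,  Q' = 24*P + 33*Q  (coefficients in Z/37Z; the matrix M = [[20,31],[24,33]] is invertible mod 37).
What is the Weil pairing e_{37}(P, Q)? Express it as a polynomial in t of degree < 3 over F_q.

Since e_{37}(P,P)=e_{37}(Q,Q)=1 and e_{37}(Q,P)=e_{37}(P,Q)^{-1}, expanding e_{37}(20*P + 31*Q,24*P + 33*Q) leaves e(P,Q)^det(M).
Hence e(P,Q) = e(P',Q')^{11} where 11 = 27^{-1} mod 37.
Run Miller on y^2=x^3+11635341056161*x+13511846393628 over F_{27402468101471}: ladder 100101 (6 bits); e = f_P(D_Q)/f_Q(D_P).
f_P(D_Q)/f_Q(D_P) = 25507857325439 + 7496750850695*t + 440078591671*t^2.
(25507857325439 + 7496750850695*t + 440078591671*t^2)^{11} mod (27402468101471,f) = 24671178516281 + 25490453944434*t + 21265129896343*t^2.

24671178516281 + 25490453944434*t + 21265129896343*t^2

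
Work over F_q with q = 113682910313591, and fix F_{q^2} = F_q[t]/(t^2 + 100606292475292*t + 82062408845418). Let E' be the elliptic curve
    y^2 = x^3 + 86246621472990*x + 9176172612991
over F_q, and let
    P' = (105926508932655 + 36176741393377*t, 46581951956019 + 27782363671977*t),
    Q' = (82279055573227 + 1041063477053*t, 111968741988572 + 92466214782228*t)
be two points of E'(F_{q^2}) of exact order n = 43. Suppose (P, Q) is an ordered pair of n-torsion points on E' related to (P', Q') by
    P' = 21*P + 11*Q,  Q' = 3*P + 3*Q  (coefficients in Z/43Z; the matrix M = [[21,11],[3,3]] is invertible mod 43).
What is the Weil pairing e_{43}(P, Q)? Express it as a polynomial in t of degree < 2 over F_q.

Since e_{43}(P,P)=e_{43}(Q,Q)=1 and e_{43}(Q,P)=e_{43}(P,Q)^{-1}, expanding e_{43}(21*P + 11*Q,3*P + 3*Q) leaves e(P,Q)^det(M).
det M = 21*3 - 11*3 = 30 = 30 (mod 43); 30^{-1} = 33 (mod 43).
Build f_{43,P'} and f_{43,Q'} via the 6-bit ladder of 43=101011_2; evaluate at shifted divisors; quotient in F_{113682910313591^2}.
Miller gives e_{43}(P',Q') = 51174458128314 + 8121951481496*t in F_{113682910313591^2}.
Hence e(P,Q) = 79550484156611 + 105211832384779*t in F_{113682910313591^2}^*.

79550484156611 + 105211832384779*t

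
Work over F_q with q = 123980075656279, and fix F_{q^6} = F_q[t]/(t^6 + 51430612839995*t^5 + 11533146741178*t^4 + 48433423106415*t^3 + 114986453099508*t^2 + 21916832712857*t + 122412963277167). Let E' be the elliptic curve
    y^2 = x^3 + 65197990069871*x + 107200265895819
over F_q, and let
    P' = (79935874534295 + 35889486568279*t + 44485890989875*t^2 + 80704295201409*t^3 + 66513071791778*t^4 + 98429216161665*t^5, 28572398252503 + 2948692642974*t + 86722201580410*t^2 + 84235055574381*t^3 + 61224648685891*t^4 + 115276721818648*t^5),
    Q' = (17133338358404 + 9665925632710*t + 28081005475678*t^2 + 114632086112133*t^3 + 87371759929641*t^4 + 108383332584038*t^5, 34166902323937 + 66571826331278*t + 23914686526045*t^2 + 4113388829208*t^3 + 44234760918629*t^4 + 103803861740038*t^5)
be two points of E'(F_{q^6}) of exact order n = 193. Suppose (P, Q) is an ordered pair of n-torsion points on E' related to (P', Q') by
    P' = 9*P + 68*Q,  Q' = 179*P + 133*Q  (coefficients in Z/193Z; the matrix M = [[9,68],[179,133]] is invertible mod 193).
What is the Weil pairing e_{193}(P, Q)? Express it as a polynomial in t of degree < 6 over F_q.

Alternating bilinearity on E[193] (values in mu_{193} in F_{123980075656279^6}) gives e(P',Q') = e(P,Q)^det(M).
So e_{193}(P,Q) = e_{193}(P',Q')^{52}, since 26*52 = 1 mod 193.
Build f_{193,P'} and f_{193,Q'} via the 8-bit ladder of 193=11000001_2; evaluate at shifted divisors; quotient in F_{123980075656279^6}.
So e_{193}(P',Q') = 6385355832506 + 6486290675702*t + 74666864357695*t^2 + 59916905452460*t^3 + 91859582985121*t^4 + 22970238583293*t^5.
Thus e_{193}(P,Q) = 88143108857762 + 86279174042456*t + 74621223708054*t^2 + 87032158511869*t^3 + 91155426803044*t^4 + 31213269658611*t^5.

88143108857762 + 86279174042456*t + 74621223708054*t^2 + 87032158511869*t^3 + 91155426803044*t^4 + 31213269658611*t^5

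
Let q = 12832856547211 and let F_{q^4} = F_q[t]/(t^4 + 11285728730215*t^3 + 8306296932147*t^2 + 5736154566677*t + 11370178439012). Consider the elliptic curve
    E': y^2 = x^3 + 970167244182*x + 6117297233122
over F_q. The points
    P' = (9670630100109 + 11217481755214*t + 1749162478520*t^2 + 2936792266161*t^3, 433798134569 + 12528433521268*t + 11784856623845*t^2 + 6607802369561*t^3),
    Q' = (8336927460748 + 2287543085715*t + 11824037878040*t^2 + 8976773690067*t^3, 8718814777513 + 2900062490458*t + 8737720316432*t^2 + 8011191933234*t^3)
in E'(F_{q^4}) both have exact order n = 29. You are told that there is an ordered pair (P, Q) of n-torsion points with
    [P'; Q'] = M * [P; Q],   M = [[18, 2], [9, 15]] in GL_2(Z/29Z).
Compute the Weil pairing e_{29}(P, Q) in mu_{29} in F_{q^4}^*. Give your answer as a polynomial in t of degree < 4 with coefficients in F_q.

The 29-Weil pairing on E[29] over F_{12832856547211} is alternating-bilinear: e_{29}(P',Q') = e_{29}(P,Q)^det(M).
det(M) mod 29 = 20; its inverse in (Z/29)^* is 16 (check: 20*16 mod 29 = 1).
Miller loop for e_{29} over F_{12832856547211^4}: bits of 29 = 11101; 4 double steps + 3 add steps, l/v at each.
So e_{29}(P',Q') = 3055057251021 + 2153380810918*t + 3749681233575*t^2 + 5029112465059*t^3.
Finally e_{29}(P,Q) = 2846874790605 + 10921279987305*t + 7387622411187*t^2 + 10029750938563*t^3.

2846874790605 + 10921279987305*t + 7387622411187*t^2 + 10029750938563*t^3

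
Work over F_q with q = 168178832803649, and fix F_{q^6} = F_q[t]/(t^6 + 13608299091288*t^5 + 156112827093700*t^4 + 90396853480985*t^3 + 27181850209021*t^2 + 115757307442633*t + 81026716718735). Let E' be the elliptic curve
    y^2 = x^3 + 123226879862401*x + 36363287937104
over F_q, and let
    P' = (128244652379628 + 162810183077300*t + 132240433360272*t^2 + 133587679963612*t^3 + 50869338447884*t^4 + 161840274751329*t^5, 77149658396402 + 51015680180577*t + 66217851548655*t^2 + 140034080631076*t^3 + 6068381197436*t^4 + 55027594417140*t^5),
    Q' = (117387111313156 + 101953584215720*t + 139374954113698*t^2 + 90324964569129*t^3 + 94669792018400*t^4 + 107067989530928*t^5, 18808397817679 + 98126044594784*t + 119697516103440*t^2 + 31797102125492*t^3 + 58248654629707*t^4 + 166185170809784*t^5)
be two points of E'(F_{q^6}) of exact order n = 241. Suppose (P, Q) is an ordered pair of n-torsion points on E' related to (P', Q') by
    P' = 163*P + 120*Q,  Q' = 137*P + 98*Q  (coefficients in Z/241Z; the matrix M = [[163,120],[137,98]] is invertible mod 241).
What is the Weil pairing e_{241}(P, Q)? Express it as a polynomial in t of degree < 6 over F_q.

91573872146098 + 5625897101838*t + 142998100118582*t^2 + 68620102046577*t^3 + 36561335108512*t^4 + 167170942056568*t^5

Under M = [[163,120],[137,98]] in GL_2(Z/241), e_{241}(P',Q') = e_{241}(P,Q)^(163*98-120*137 mod 241).
163*98 - 120*137 = -466; reduced mod 241: det = 16, inverse 226.
Double-and-add over 11110001: 8-1 doublings, 5-1 additions; each step l_{T,T}/v_{2T} or l_{T,P'}/v at Q'+S for random S.
e_{241}(P',Q') = 163491336792212 + 75769778592794*t + 46119653510523*t^2 + 91746972200350*t^3 + 166550624197152*t^4 + 143077213298913*t^5.
Raise to 226: e(P,Q) = 91573872146098 + 5625897101838*t + 142998100118582*t^2 + 68620102046577*t^3 + 36561335108512*t^4 + 167170942056568*t^5 in mu_{241}.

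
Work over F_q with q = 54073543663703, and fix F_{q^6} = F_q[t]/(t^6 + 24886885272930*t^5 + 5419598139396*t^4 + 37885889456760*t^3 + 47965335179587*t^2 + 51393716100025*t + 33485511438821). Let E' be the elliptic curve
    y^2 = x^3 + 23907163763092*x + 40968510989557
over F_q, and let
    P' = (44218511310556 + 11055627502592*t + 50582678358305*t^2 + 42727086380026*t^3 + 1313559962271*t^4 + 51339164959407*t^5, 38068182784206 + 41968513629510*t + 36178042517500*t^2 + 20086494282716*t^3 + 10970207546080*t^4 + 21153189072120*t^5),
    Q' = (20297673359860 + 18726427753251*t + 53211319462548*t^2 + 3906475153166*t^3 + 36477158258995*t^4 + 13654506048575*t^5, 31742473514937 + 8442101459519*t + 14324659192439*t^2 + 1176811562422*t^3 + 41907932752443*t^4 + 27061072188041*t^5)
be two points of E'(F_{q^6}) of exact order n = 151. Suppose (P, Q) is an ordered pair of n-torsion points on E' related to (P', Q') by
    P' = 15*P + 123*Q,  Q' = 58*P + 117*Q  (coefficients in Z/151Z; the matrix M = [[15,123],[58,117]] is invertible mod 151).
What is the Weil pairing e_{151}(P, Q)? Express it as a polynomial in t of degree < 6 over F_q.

Under M = [[15,123],[58,117]] in GL_2(Z/151), e_{151}(P',Q') = e_{151}(P,Q)^(15*117-123*58 mod 151).
So e_{151}(P,Q) = e_{151}(P',Q')^{53}, since 57*53 = 1 mod 151.
Build f_{151,P'} and f_{151,Q'} via the 8-bit ladder of 151=10010111_2; evaluate at shifted divisors; quotient in F_{54073543663703^6}.
Result: e(P',Q') = 10247032124857 + 27116402092421*t + 11634118674299*t^2 + 3387496374980*t^3 + 21538722479774*t^4 + 19000092912348*t^5.
Raise to 53: e(P,Q) = 4973353295287 + 47037871596781*t + 25206982348752*t^2 + 1713918693259*t^3 + 7702034826572*t^4 + 17442148723839*t^5 in mu_{151}.

4973353295287 + 47037871596781*t + 25206982348752*t^2 + 1713918693259*t^3 + 7702034826572*t^4 + 17442148723839*t^5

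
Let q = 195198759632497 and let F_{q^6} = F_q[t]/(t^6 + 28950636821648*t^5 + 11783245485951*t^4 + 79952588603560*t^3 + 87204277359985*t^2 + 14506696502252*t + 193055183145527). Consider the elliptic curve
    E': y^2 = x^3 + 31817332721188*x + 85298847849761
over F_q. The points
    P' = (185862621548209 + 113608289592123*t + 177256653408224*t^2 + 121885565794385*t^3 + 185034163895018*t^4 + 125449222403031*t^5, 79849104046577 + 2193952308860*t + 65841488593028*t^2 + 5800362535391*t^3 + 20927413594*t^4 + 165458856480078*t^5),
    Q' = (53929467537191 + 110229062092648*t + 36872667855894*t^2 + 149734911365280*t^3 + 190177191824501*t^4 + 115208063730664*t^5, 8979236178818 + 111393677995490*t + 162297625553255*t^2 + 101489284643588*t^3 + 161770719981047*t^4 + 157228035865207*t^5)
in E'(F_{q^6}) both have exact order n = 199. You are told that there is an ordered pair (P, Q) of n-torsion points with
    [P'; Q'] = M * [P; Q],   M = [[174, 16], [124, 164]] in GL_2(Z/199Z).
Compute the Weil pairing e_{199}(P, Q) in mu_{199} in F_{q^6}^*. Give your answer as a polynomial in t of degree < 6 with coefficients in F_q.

80416543854518 + 60871540960030*t + 76337360540612*t^2 + 180728407265902*t^3 + 55264974538840*t^4 + 96661721797590*t^5

Alternating bilinearity on E[199] (values in mu_{199} in F_{195198759632497^6}) gives e(P',Q') = e(P,Q)^det(M).
Inverting 85 mod 199: 96. Thus e_{199}(P,Q) = e(P',Q')^{96}.
Build f_{199,P'} and f_{199,Q'} via the 8-bit ladder of 199=11000111_2; evaluate at shifted divisors; quotient in F_{195198759632497^6}.
Miller gives e_{199}(P',Q') = 40490789853623 + 21490966790475*t + 38122253307168*t^2 + 34465147840813*t^3 + 180458723255165*t^4 + 23091056790904*t^5 in F_{195198759632497^6}.
(40490789853623 + 21490966790475*t + 38122253307168*t^2 + 34465147840813*t^3 + 180458723255165*t^4 + 23091056790904*t^5)^{96} mod (195198759632497,f) = 80416543854518 + 60871540960030*t + 76337360540612*t^2 + 180728407265902*t^3 + 55264974538840*t^4 + 96661721797590*t^5.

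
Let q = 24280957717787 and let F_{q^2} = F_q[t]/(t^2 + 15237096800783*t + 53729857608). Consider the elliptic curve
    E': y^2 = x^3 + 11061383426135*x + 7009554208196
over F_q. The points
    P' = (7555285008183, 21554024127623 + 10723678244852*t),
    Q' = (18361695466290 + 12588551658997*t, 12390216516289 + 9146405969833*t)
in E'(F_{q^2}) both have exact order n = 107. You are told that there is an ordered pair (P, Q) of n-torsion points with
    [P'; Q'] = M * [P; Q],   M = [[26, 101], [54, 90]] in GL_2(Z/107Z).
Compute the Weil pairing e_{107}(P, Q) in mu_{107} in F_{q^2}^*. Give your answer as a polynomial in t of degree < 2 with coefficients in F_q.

Since e_{107}(P,P)=e_{107}(Q,Q)=1 and e_{107}(Q,P)=e_{107}(P,Q)^{-1}, expanding e_{107}(26*P + 101*Q,54*P + 90*Q) leaves e(P,Q)^det(M).
det(M) mod 107 = 96; its inverse in (Z/107)^* is 68 (check: 96*68 mod 107 = 1).
7-bit Miller (1101011) on E'/F_{24280957717787} with a'=11061383426135, b'=7009554208196: accumulate tangent/chord ratios at Q'+S and P'+S'.
The quotient is 17427558019502 + 15860668336247*t.
Hence e(P,Q) = 11775660789093 + 3631123674941*t in F_{24280957717787^2}^*.

11775660789093 + 3631123674941*t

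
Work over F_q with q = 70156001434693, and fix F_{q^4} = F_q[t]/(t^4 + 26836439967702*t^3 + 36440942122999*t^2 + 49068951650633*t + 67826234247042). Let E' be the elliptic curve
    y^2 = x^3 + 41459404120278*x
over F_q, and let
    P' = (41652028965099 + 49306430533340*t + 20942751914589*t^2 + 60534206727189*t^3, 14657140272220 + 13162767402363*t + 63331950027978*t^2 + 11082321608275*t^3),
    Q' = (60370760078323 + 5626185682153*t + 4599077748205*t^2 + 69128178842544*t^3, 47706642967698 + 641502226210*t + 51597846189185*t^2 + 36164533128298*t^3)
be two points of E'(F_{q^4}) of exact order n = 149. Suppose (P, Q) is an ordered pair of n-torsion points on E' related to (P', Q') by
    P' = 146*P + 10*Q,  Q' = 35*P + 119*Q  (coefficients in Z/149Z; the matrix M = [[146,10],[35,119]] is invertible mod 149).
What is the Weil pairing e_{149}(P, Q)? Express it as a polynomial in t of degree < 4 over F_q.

27778447758658 + 68879235901519*t + 30947702183500*t^2 + 42354511454246*t^3

e_{149} is bilinear + alternating on E[149], so e_{149}(146*P + 10*Q, 35*P + 119*Q) = e_{149}(P,Q)^(146*119-10*35).
det M = 146*119 - 10*35 = 17024 = 38 (mod 149); 38^{-1} = 51 (mod 149).
Build f_{149,P'} and f_{149,Q'} via the 8-bit ladder of 149=10010101_2; evaluate at shifted divisors; quotient in F_{70156001434693^4}.
The quotient is 28420446111003 + 16440149038958*t + 65434447658377*t^2 + 2515203222476*t^3.
Finally e_{149}(P,Q) = 27778447758658 + 68879235901519*t + 30947702183500*t^2 + 42354511454246*t^3.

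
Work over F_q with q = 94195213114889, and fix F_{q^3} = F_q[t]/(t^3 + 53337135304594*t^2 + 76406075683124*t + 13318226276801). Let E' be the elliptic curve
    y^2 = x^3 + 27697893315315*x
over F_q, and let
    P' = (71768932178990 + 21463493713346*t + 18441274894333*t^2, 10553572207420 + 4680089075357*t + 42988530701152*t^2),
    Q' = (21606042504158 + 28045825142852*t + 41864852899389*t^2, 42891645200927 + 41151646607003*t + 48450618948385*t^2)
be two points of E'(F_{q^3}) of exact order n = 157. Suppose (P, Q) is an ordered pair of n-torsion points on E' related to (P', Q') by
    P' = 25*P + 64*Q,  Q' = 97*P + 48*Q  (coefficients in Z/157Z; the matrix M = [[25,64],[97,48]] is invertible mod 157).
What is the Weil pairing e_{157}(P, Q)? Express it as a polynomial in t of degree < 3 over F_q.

e_{157}(aP+bQ,cP+dQ) = e_{157}(P,Q)^(ad-bc); with (a,b,c,d)=(25,64,97,48) this gives the det-157 law.
25*48 - 64*97 = -5008; reduced mod 157: det = 16, inverse 108.
Double-and-add over 10011101: 8-1 doublings, 5-1 additions; each step l_{T,T}/v_{2T} or l_{T,P'}/v at Q'+S for random S.
Miller gives e_{157}(P',Q') = 85348069404539 + 75870664778912*t + 57009667812830*t^2 in F_{94195213114889^3}.
e_{157}(P,Q) = (85348069404539 + 75870664778912*t + 57009667812830*t^2)^{108} = 46676308428413 + 87530148453176*t + 20279647912946*t^2.

46676308428413 + 87530148453176*t + 20279647912946*t^2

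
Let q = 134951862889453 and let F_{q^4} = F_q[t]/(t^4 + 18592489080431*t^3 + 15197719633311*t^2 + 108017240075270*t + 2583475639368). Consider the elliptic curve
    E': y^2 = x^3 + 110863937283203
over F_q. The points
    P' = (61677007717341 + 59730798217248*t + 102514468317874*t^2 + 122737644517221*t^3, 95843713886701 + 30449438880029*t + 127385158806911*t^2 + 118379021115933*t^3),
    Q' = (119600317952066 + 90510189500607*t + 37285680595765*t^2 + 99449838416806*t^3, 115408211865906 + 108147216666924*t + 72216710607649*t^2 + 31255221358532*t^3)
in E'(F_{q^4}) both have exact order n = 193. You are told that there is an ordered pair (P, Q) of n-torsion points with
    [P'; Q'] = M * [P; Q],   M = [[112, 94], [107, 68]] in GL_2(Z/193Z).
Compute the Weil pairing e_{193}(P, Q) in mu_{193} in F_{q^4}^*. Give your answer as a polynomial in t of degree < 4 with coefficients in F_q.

The 193-Weil pairing on E[193] over F_{134951862889453} is alternating-bilinear: e_{193}(P',Q') = e_{193}(P,Q)^det(M).
So e_{193}(P,Q) = e_{193}(P',Q')^{121}, since 67*121 = 1 mod 193.
n = 193 = (11000001)_2 (8 bits, wt 3); accumulate f_{193,P'}(Q'+S)/f_{193,P'}(S) along the 7-step ladder.
Miller gives e_{193}(P',Q') = 88139259690315 + 15141888046255*t + 4282339356819*t^2 + 10975955308889*t^3 in F_{134951862889453^4}.
e_{193}(P,Q) = (88139259690315 + 15141888046255*t + 4282339356819*t^2 + 10975955308889*t^3)^{121} = 59660393363953 + 53477107387859*t + 39005190138785*t^2 + 40873901749611*t^3.

59660393363953 + 53477107387859*t + 39005190138785*t^2 + 40873901749611*t^3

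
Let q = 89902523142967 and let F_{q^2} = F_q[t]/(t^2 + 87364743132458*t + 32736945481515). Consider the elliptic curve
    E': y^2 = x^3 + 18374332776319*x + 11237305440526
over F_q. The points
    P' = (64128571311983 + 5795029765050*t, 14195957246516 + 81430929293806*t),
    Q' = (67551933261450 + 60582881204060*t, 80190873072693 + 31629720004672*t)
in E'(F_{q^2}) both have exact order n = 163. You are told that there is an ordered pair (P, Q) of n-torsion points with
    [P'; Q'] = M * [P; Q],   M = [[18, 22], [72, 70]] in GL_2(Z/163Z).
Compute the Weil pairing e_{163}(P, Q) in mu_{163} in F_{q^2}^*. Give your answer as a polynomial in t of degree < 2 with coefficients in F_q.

e_{163}(aP+bQ,cP+dQ) = e_{163}(P,Q)^(ad-bc); with (a,b,c,d)=(18,22,72,70) this gives the det-163 law.
det M = 18*70 - 22*72 = -324 = 2 (mod 163); 2^{-1} = 82 (mod 163).
Miller loop for e_{163} over F_{89902523142967^2}: bits of 163 = 10100011; 7 double steps + 3 add steps, l/v at each.
The quotient is 44041975806081 + 27644895435837*t.
Thus e_{163}(P,Q) = 51936602970425 + 83674848389827*t.

51936602970425 + 83674848389827*t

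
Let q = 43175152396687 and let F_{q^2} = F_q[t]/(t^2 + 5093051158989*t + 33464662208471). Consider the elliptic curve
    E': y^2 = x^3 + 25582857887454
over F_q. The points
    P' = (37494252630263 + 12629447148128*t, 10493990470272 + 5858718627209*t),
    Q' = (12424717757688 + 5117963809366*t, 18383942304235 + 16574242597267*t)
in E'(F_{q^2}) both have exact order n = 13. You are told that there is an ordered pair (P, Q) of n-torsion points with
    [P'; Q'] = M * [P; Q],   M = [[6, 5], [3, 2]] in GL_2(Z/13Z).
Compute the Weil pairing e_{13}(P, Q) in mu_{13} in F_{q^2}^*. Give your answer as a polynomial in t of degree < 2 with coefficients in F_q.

14558042363068 + 23481025220280*t

Since e_{13}(P,P)=e_{13}(Q,Q)=1 and e_{13}(Q,P)=e_{13}(P,Q)^{-1}, expanding e_{13}(6*P + 5*Q,3*P + 2*Q) leaves e(P,Q)^det(M).
Hence e(P,Q) = e(P',Q')^{4} where 4 = 10^{-1} mod 13.
Double-and-add over 1101: 4-1 doublings, 3-1 additions; each step l_{T,T}/v_{2T} or l_{T,P'}/v at Q'+S for random S.
So e_{13}(P',Q') = 18667642069703 + 39463721904592*t.
Thus e_{13}(P,Q) = 14558042363068 + 23481025220280*t.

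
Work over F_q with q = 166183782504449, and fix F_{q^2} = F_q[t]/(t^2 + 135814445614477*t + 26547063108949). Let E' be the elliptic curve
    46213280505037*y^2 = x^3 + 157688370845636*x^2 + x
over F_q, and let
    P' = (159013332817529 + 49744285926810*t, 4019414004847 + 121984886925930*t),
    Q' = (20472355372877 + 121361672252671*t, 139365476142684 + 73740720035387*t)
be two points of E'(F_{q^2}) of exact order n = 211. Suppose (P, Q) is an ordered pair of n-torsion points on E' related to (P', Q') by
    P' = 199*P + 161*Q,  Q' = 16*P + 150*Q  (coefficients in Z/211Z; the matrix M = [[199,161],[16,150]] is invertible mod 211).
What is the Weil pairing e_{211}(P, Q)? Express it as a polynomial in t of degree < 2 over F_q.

Under M = [[199,161],[16,150]] in GL_2(Z/211), e_{211}(P',Q') = e_{211}(P,Q)^(199*150-161*16 mod 211).
det M = 199*150 - 161*16 = 27274 = 55 (mod 211); 55^{-1} = 188 (mod 211).
Set x_W=2649715435647*u+85674072573560, y_W=2649715435647*v; then E': y_W^2=x_W^3+96783203969936*x_W+27418744991484.
n = 211 = (11010011)_2 (8 bits, wt 5); accumulate f_{211,P'}(Q'+S)/f_{211,P'}(S) along the 7-step ladder.
So e_{211}(P',Q') = 152559192038444 + 13910167253769*t.
Finally e_{211}(P,Q) = 86922877036149 + 150127324690614*t.

86922877036149 + 150127324690614*t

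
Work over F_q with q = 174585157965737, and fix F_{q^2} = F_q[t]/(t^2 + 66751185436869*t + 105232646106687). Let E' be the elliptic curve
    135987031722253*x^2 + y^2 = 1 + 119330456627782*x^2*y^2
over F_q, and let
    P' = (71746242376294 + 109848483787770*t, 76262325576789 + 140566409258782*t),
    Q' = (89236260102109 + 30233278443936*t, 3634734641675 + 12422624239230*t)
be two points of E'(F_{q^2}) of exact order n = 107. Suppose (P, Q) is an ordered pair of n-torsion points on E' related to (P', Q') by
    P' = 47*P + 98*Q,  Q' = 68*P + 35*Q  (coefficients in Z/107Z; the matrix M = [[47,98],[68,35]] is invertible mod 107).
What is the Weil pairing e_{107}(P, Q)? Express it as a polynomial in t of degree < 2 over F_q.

133667570385635 + 137459727127212*t

e_{107} is bilinear + alternating on E[107], so e_{107}(47*P + 98*Q, 68*P + 35*Q) = e_{107}(P,Q)^(47*35-98*68).
Inverting 10 mod 107: 75. Thus e_{107}(P,Q) = e(P',Q')^{75}.
Map (x,y)_Ed via u=(1+y)/(1-y), v=(1+y)/((1-y)x) to Montgomery A=75879653208643,B=50748220518664; then to (a',b')=(91305788023635,44090513365346).
n = 107 = (1101011)_2 (7 bits, wt 5); accumulate f_{107,P'}(Q'+S)/f_{107,P'}(S) along the 6-step ladder.
The quotient is 7452193766498 + 2254072427538*t.
Hence e(P,Q) = 133667570385635 + 137459727127212*t in F_{174585157965737^2}^*.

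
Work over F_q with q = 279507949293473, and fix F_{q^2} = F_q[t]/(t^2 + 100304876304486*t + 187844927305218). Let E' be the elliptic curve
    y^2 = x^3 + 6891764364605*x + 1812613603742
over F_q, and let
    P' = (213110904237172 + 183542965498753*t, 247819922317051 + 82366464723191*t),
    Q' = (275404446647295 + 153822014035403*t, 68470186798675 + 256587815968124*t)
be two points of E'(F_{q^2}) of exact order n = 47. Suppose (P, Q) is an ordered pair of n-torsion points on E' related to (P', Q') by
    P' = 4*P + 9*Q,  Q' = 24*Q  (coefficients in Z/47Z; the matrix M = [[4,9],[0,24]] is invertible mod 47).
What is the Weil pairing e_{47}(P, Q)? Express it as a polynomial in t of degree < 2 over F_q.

e_{47} is bilinear + alternating on E[47], so e_{47}(4*P + 9*Q, 24*Q) = e_{47}(P,Q)^(4*24-9*0).
det M = 4*24 - 9*0 = 96 = 2 (mod 47); 2^{-1} = 24 (mod 47).
Run Miller on y^2=x^3+6891764364605*x+1812613603742 over F_{279507949293473}: ladder 101111 (6 bits); e = f_P(D_Q)/f_Q(D_P).
Miller gives e_{47}(P',Q') = 134018629333620 + 58488729654328*t in F_{279507949293473^2}.
(134018629333620 + 58488729654328*t)^{24} mod (279507949293473,f) = 111906114054643 + 190439114626617*t.

111906114054643 + 190439114626617*t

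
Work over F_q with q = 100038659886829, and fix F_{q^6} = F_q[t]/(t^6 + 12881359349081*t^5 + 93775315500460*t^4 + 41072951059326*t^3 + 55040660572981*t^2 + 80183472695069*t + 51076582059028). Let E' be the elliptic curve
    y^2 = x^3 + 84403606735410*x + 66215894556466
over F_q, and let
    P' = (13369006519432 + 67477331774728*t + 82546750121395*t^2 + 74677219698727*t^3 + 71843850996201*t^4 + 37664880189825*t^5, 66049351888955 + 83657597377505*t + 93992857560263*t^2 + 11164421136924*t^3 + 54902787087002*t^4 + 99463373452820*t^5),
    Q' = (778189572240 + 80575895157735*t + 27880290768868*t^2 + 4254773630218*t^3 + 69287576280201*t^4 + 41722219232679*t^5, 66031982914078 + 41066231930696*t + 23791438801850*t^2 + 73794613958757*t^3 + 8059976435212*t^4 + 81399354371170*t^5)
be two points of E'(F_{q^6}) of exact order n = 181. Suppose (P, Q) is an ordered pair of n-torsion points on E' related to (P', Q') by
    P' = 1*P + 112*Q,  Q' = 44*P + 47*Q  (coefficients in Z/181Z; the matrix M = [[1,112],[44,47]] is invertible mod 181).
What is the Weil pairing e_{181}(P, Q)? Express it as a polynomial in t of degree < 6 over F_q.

79181909268348 + 41505821513444*t + 71047194222491*t^2 + 14226916435055*t^3 + 97142283444733*t^4 + 47193114841408*t^5

e_{181}(aP+bQ,cP+dQ) = e_{181}(P,Q)^(ad-bc); with (a,b,c,d)=(1,112,44,47) this gives the det-181 law.
So e_{181}(P,Q) = e_{181}(P',Q')^{151}, since 6*151 = 1 mod 181.
Miller loop for e_{181} over F_{100038659886829^6}: bits of 181 = 10110101; 7 double steps + 4 add steps, l/v at each.
The quotient is 10835014082604 + 19720637155002*t + 65240144154538*t^2 + 89235625909587*t^3 + 83051216723330*t^4 + 20759873034923*t^5.
e_{181}(P,Q) = (10835014082604 + 19720637155002*t + 65240144154538*t^2 + 89235625909587*t^3 + 83051216723330*t^4 + 20759873034923*t^5)^{151} = 79181909268348 + 41505821513444*t + 71047194222491*t^2 + 14226916435055*t^3 + 97142283444733*t^4 + 47193114841408*t^5.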